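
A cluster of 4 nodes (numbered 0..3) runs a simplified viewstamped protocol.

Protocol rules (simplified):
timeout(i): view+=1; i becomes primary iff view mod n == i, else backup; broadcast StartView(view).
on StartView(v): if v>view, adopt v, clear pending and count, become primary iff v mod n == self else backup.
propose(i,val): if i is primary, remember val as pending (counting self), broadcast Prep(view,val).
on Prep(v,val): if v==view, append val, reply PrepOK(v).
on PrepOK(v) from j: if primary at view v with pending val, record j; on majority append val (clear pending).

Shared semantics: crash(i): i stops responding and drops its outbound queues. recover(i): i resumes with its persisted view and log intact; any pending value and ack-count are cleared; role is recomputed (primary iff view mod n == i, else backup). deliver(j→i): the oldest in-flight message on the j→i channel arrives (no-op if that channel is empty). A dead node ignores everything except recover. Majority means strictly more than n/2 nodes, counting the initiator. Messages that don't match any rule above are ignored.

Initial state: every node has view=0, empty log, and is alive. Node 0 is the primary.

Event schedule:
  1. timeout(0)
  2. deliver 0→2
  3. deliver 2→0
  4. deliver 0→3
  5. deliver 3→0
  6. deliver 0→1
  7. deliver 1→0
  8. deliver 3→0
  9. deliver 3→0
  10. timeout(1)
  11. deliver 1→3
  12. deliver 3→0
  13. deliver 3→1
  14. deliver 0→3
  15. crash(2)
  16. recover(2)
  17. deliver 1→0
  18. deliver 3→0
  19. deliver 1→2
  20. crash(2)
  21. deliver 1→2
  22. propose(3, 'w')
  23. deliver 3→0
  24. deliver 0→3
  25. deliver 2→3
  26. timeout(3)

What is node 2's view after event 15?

[1] timeout(0) → N0(back v1 [-])
[2] deliver 0→2 → N2(back v1 [-])
[3] deliver 2→0 → ∅
[4] deliver 0→3 → N3(back v1 [-])
[5] deliver 3→0 → ∅
[6] deliver 0→1 → N1(prim v1 [-])
[7] deliver 1→0 → ∅
[8] deliver 3→0 → ∅
[9] deliver 3→0 → ∅
[10] timeout(1) → N1(back v2 [-])
[11] deliver 1→3 → N3(back v2 [-])
[12] deliver 3→0 → ∅
[13] deliver 3→1 → ∅
[14] deliver 0→3 → ∅
[15] crash(2) → N2(✗back v1 [-])

1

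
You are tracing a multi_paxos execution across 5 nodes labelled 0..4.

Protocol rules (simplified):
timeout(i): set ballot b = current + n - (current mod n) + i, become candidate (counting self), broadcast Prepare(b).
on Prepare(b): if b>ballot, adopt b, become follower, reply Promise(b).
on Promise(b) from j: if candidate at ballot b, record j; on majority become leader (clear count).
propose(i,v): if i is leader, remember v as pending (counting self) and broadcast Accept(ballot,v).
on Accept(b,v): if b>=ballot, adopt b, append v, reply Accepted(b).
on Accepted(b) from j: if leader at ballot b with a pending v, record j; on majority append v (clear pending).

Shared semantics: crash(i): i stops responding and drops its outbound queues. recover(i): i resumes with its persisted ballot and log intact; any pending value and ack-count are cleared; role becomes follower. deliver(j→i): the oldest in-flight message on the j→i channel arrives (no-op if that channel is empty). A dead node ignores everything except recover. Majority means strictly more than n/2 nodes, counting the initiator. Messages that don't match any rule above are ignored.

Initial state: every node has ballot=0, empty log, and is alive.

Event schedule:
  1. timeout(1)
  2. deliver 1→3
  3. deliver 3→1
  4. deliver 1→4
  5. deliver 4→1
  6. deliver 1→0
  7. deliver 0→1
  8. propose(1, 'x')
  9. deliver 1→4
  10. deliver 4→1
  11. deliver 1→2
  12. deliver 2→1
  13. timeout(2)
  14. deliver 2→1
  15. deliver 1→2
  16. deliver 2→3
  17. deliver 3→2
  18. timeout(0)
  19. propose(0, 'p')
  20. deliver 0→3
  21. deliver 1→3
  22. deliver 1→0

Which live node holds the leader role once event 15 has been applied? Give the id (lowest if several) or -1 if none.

-1

after 1 — timeout(1): n1:cand/b6/[-]
after 2 — deliver 1→3: n3:foll/b6/[-]
after 3 — deliver 3→1: ·
after 4 — deliver 1→4: n4:foll/b6/[-]
after 5 — deliver 4→1: n1:lead/b6/[-]
after 6 — deliver 1→0: n0:foll/b6/[-]
after 7 — deliver 0→1: ·
after 8 — propose(1,'x'): ·
after 9 — deliver 1→4: n4:foll/b6/[x]
after 10 — deliver 4→1: ·
after 11 — deliver 1→2: n2:foll/b6/[-]
after 12 — deliver 2→1: ·
after 13 — timeout(2): n2:cand/b12/[-]
after 14 — deliver 2→1: n1:foll/b12/[-]
after 15 — deliver 1→2: ·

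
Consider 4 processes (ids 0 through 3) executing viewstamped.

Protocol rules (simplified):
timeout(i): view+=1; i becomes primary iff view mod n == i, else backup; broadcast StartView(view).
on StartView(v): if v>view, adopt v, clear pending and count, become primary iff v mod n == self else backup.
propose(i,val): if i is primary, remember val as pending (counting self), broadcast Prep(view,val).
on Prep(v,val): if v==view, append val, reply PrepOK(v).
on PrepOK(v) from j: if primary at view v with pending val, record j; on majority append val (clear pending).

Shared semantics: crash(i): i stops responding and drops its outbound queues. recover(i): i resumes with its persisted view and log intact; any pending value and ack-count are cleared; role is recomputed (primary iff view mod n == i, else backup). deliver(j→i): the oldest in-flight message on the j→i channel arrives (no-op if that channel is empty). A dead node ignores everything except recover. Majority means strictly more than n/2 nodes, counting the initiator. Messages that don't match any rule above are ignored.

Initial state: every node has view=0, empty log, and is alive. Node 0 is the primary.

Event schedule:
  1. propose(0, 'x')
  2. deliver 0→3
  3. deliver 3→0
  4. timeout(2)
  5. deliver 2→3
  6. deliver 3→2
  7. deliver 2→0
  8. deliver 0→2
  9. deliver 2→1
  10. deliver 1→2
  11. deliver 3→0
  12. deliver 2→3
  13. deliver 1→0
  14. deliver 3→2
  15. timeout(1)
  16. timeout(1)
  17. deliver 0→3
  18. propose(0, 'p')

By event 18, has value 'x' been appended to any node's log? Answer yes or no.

[1] propose(0,'x') → ∅
[2] deliver 0→3 → N3(back v0 [x])
[3] deliver 3→0 → ∅
[4] timeout(2) → N2(back v1 [-])
[5] deliver 2→3 → N3(back v1 [x])
[6] deliver 3→2 → ∅
[7] deliver 2→0 → N0(back v1 [-])
[8] deliver 0→2 → ∅
[9] deliver 2→1 → N1(prim v1 [-])
[10] deliver 1→2 → ∅
[11] deliver 3→0 → ∅
[12] deliver 2→3 → ∅
[13] deliver 1→0 → ∅
[14] deliver 3→2 → ∅
[15] timeout(1) → N1(back v2 [-])
[16] timeout(1) → N1(back v3 [-])
[17] deliver 0→3 → ∅
[18] propose(0,'p') → ∅

yes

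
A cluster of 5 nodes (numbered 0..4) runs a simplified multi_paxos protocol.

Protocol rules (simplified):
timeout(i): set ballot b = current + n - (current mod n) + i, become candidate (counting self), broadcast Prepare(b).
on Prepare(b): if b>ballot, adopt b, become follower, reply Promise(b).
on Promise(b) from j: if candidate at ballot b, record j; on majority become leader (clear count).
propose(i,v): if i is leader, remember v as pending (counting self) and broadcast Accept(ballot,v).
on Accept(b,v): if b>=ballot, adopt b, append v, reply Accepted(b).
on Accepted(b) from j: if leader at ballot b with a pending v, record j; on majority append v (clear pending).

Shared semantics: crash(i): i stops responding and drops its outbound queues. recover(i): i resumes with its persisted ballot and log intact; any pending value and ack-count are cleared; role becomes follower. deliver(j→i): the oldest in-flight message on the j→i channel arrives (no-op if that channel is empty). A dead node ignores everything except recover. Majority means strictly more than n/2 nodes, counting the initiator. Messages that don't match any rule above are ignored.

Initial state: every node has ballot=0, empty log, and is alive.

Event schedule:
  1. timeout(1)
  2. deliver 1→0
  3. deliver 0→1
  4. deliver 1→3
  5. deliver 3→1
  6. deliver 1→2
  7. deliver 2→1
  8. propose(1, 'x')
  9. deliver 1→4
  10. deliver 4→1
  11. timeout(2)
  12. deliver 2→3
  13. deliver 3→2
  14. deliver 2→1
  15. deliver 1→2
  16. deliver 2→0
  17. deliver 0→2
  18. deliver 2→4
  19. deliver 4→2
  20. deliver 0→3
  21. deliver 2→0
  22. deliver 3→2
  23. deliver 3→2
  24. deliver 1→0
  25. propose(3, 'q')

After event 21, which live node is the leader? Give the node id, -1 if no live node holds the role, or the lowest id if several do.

[1] timeout(1) → N1(cand b6 [-])
[2] deliver 1→0 → N0(foll b6 [-])
[3] deliver 0→1 → ∅
[4] deliver 1→3 → N3(foll b6 [-])
[5] deliver 3→1 → N1(lead b6 [-])
[6] deliver 1→2 → N2(foll b6 [-])
[7] deliver 2→1 → ∅
[8] propose(1,'x') → ∅
[9] deliver 1→4 → N4(foll b6 [-])
[10] deliver 4→1 → ∅
[11] timeout(2) → N2(cand b12 [-])
[12] deliver 2→3 → N3(foll b12 [-])
[13] deliver 3→2 → ∅
[14] deliver 2→1 → N1(foll b12 [-])
[15] deliver 1→2 → ∅
[16] deliver 2→0 → N0(foll b12 [-])
[17] deliver 0→2 → N2(lead b12 [-])
[18] deliver 2→4 → N4(foll b12 [-])
[19] deliver 4→2 → ∅
[20] deliver 0→3 → ∅
[21] deliver 2→0 → ∅

2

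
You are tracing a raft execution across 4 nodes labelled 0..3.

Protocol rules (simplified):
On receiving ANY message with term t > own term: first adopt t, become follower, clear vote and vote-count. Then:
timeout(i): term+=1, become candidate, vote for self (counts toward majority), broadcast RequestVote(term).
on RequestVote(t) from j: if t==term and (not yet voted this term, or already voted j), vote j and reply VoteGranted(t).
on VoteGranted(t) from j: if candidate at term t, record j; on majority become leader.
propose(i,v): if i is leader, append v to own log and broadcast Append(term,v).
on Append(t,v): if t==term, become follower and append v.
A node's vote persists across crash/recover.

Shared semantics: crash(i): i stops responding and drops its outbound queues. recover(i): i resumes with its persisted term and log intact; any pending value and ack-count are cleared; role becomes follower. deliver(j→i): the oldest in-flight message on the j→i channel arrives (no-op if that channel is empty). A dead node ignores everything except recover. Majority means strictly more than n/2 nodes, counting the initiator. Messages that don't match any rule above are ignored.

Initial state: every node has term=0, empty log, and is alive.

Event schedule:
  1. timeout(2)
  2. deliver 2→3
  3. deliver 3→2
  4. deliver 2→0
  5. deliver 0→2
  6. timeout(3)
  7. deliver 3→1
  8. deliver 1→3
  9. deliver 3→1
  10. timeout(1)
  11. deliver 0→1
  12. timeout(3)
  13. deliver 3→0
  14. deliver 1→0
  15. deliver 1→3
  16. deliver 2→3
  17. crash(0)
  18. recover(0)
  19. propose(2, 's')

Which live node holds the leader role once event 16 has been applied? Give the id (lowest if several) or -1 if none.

2

e1 timeout(2): 2[cand,t=1,-]
e2 deliver 2→3: 3[foll,t=1,-]
e3 deliver 3→2: ·
e4 deliver 2→0: 0[foll,t=1,-]
e5 deliver 0→2: 2[lead,t=1,-]
e6 timeout(3): 3[cand,t=2,-]
e7 deliver 3→1: 1[foll,t=2,-]
e8 deliver 1→3: ·
e9 deliver 3→1: ·
e10 timeout(1): 1[cand,t=3,-]
e11 deliver 0→1: ·
e12 timeout(3): 3[cand,t=3,-]
e13 deliver 3→0: 0[foll,t=2,-]
e14 deliver 1→0: 0[foll,t=3,-]
e15 deliver 1→3: ·
e16 deliver 2→3: ·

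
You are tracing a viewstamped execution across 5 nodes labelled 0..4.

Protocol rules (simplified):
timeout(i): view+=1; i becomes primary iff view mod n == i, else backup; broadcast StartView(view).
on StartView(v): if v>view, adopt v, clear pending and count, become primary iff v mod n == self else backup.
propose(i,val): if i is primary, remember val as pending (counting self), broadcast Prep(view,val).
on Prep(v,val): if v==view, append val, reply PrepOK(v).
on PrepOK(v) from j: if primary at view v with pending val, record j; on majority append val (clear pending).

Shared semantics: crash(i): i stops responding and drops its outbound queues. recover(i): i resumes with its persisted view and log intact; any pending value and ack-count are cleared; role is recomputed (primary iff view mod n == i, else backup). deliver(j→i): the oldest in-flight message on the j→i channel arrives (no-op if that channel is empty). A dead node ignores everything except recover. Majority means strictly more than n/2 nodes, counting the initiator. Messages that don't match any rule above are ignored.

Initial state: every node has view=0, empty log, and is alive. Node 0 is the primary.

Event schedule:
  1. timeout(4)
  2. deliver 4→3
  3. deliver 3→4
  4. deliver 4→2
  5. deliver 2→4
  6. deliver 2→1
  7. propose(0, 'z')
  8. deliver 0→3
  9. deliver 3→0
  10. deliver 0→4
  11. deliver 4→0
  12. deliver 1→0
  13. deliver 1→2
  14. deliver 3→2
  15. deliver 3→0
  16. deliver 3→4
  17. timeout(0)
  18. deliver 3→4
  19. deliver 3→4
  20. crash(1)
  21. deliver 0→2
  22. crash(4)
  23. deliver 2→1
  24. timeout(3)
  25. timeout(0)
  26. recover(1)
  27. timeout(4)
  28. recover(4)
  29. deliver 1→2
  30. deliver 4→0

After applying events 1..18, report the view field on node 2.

1. timeout(4):  <4:back v1 ->
2. deliver 4→3:  <3:back v1 ->
3. deliver 3→4:  nop
4. deliver 4→2:  <2:back v1 ->
5. deliver 2→4:  nop
6. deliver 2→1:  nop
7. propose(0,'z'):  nop
8. deliver 0→3:  nop
9. deliver 3→0:  nop
10. deliver 0→4:  nop
11. deliver 4→0:  <0:back v1 ->
12. deliver 1→0:  nop
13. deliver 1→2:  nop
14. deliver 3→2:  nop
15. deliver 3→0:  nop
16. deliver 3→4:  nop
17. timeout(0):  <0:back v2 ->
18. deliver 3→4:  nop

1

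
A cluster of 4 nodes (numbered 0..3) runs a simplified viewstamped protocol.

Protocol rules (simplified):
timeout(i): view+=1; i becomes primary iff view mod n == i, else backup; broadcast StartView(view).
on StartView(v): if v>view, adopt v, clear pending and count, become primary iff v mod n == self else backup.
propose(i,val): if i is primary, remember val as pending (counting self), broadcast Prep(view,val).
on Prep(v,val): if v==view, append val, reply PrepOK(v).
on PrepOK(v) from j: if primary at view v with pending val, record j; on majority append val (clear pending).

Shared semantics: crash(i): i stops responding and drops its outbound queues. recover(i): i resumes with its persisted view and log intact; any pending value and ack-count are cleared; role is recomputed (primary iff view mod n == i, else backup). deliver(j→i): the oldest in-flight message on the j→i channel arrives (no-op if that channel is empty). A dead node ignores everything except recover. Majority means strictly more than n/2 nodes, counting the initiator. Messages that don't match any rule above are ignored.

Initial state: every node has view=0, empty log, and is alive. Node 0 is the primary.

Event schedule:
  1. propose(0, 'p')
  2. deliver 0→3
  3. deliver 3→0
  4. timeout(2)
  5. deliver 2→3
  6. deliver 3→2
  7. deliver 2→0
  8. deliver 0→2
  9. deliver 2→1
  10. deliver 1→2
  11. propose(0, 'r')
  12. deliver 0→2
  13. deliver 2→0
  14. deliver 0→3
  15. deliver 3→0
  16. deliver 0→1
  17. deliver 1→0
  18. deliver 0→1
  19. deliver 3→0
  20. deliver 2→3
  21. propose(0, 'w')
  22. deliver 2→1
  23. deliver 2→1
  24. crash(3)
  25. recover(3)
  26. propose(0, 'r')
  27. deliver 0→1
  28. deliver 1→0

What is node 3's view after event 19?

step 1 propose(0,'p'): —
step 2 deliver 0→3: 3={back,v=0,log=p}
step 3 deliver 3→0: —
step 4 timeout(2): 2={back,v=1,log=-}
step 5 deliver 2→3: 3={back,v=1,log=p}
step 6 deliver 3→2: —
step 7 deliver 2→0: 0={back,v=1,log=-}
step 8 deliver 0→2: —
step 9 deliver 2→1: 1={prim,v=1,log=-}
step 10 deliver 1→2: —
step 11 propose(0,'r'): —
step 12 deliver 0→2: —
step 13 deliver 2→0: —
step 14 deliver 0→3: —
step 15 deliver 3→0: —
step 16 deliver 0→1: —
step 17 deliver 1→0: —
step 18 deliver 0→1: —
step 19 deliver 3→0: —

1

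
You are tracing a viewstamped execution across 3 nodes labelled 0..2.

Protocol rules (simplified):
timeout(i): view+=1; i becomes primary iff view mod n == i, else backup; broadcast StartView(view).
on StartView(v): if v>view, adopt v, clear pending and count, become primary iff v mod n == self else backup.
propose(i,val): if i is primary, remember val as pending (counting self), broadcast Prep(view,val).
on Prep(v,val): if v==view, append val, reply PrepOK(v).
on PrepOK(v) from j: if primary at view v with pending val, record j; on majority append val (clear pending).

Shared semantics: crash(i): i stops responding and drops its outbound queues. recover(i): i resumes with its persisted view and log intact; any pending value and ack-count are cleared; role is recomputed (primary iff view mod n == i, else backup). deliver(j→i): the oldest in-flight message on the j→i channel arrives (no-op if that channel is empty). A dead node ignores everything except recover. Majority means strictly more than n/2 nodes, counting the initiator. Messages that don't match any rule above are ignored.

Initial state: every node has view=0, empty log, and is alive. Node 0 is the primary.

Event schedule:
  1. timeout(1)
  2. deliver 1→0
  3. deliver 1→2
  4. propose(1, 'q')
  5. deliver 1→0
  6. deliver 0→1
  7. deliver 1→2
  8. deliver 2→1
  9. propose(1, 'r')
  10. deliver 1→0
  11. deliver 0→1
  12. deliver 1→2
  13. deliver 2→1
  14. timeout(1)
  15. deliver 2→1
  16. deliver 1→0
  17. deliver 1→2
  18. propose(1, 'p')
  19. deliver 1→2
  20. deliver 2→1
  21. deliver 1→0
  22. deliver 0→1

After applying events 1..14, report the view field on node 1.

2

[1] timeout(1) → N1(prim v1 [-])
[2] deliver 1→0 → N0(back v1 [-])
[3] deliver 1→2 → N2(back v1 [-])
[4] propose(1,'q') → ∅
[5] deliver 1→0 → N0(back v1 [q])
[6] deliver 0→1 → N1(prim v1 [q])
[7] deliver 1→2 → N2(back v1 [q])
[8] deliver 2→1 → ∅
[9] propose(1,'r') → ∅
[10] deliver 1→0 → N0(back v1 [q,r])
[11] deliver 0→1 → N1(prim v1 [q,r])
[12] deliver 1→2 → N2(back v1 [q,r])
[13] deliver 2→1 → ∅
[14] timeout(1) → N1(back v2 [q,r])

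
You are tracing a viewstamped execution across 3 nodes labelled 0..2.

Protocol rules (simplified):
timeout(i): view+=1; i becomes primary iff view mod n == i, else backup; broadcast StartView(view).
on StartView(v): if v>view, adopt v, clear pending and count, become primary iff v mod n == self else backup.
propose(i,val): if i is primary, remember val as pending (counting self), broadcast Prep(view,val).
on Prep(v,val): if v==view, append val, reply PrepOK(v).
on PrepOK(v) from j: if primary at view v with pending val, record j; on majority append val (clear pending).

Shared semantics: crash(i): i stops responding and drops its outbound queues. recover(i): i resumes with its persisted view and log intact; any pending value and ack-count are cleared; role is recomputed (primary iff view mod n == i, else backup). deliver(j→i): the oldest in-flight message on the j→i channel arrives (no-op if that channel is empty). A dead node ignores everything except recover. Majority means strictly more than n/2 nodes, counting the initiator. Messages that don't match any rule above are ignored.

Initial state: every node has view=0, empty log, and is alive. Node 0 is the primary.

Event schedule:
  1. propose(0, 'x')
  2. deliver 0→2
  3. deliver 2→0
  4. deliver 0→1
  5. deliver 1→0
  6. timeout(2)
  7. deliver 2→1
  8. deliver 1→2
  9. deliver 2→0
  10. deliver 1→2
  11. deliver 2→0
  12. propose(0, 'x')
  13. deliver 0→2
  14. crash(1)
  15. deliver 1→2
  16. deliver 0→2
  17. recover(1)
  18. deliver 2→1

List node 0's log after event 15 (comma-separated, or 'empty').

x

e1 propose(0,'x'): ·
e2 deliver 0→2: 2[back,v=0,x]
e3 deliver 2→0: 0[prim,v=0,x]
e4 deliver 0→1: 1[back,v=0,x]
e5 deliver 1→0: ·
e6 timeout(2): 2[back,v=1,x]
e7 deliver 2→1: 1[prim,v=1,x]
e8 deliver 1→2: ·
e9 deliver 2→0: 0[back,v=1,x]
e10 deliver 1→2: ·
e11 deliver 2→0: ·
e12 propose(0,'x'): ·
e13 deliver 0→2: ·
e14 crash(1): 1[✗prim,v=1,x]
e15 deliver 1→2: ·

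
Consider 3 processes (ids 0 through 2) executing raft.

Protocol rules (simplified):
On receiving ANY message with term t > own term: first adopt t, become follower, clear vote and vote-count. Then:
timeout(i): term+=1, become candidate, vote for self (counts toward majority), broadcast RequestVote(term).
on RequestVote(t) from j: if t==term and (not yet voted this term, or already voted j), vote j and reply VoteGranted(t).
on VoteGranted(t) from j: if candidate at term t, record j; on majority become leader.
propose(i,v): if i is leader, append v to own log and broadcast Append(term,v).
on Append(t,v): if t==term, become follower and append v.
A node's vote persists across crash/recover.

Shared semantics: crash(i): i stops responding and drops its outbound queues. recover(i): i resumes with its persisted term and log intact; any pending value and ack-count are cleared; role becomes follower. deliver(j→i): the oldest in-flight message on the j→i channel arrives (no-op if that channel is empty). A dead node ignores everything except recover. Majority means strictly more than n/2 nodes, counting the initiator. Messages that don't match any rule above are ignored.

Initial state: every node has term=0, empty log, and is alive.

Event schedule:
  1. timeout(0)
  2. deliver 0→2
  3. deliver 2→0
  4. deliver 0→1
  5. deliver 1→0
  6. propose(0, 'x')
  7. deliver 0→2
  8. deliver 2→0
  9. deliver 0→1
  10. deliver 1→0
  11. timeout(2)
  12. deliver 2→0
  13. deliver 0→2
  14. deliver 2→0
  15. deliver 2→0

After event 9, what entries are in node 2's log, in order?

x

e1 timeout(0): 0[cand,t=1,-]
e2 deliver 0→2: 2[foll,t=1,-]
e3 deliver 2→0: 0[lead,t=1,-]
e4 deliver 0→1: 1[foll,t=1,-]
e5 deliver 1→0: ·
e6 propose(0,'x'): 0[lead,t=1,x]
e7 deliver 0→2: 2[foll,t=1,x]
e8 deliver 2→0: ·
e9 deliver 0→1: 1[foll,t=1,x]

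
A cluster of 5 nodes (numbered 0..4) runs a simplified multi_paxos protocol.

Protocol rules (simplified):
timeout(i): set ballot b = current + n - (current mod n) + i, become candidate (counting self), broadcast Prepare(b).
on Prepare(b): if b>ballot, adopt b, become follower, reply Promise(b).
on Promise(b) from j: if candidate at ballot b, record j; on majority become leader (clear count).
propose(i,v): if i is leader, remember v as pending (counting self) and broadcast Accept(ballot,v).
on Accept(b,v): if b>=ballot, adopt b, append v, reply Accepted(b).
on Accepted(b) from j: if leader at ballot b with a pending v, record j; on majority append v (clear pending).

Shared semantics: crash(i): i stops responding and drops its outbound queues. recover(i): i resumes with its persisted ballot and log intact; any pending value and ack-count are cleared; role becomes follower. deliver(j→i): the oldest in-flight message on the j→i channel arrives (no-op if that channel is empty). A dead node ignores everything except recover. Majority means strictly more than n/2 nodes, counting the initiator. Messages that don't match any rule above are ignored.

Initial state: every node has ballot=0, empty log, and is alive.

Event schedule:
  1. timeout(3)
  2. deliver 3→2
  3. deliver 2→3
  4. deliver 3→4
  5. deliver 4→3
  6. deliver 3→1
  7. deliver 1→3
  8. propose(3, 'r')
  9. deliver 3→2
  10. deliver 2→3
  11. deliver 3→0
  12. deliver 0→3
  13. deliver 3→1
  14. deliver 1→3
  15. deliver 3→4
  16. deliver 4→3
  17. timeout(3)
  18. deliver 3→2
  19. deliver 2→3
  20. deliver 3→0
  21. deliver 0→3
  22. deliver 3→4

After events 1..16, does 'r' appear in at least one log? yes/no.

step 1 timeout(3): 3={cand,b=8,log=-}
step 2 deliver 3→2: 2={foll,b=8,log=-}
step 3 deliver 2→3: —
step 4 deliver 3→4: 4={foll,b=8,log=-}
step 5 deliver 4→3: 3={lead,b=8,log=-}
step 6 deliver 3→1: 1={foll,b=8,log=-}
step 7 deliver 1→3: —
step 8 propose(3,'r'): —
step 9 deliver 3→2: 2={foll,b=8,log=r}
step 10 deliver 2→3: —
step 11 deliver 3→0: 0={foll,b=8,log=-}
step 12 deliver 0→3: —
step 13 deliver 3→1: 1={foll,b=8,log=r}
step 14 deliver 1→3: 3={lead,b=8,log=r}
step 15 deliver 3→4: 4={foll,b=8,log=r}
step 16 deliver 4→3: —

yes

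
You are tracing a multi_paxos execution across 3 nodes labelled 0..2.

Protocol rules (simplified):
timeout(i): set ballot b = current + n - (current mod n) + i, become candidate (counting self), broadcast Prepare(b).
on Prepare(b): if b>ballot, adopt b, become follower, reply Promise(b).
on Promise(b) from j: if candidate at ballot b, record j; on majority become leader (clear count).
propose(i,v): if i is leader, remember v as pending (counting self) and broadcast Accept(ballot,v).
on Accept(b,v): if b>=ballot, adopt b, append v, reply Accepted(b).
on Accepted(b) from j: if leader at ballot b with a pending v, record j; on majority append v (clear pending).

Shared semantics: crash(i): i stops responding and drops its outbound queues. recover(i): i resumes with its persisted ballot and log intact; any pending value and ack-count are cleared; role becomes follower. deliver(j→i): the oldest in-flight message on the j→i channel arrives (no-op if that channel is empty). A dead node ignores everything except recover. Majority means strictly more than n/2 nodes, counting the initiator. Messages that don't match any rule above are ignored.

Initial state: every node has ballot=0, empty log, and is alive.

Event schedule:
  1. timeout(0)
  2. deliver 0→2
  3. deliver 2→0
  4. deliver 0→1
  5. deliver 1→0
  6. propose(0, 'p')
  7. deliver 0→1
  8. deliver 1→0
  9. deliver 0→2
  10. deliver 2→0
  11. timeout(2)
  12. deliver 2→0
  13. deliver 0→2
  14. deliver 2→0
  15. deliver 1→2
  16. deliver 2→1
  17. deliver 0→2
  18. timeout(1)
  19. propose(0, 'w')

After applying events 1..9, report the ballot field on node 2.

3

e1 timeout(0): 0[cand,b=3,-]
e2 deliver 0→2: 2[foll,b=3,-]
e3 deliver 2→0: 0[lead,b=3,-]
e4 deliver 0→1: 1[foll,b=3,-]
e5 deliver 1→0: ·
e6 propose(0,'p'): ·
e7 deliver 0→1: 1[foll,b=3,p]
e8 deliver 1→0: 0[lead,b=3,p]
e9 deliver 0→2: 2[foll,b=3,p]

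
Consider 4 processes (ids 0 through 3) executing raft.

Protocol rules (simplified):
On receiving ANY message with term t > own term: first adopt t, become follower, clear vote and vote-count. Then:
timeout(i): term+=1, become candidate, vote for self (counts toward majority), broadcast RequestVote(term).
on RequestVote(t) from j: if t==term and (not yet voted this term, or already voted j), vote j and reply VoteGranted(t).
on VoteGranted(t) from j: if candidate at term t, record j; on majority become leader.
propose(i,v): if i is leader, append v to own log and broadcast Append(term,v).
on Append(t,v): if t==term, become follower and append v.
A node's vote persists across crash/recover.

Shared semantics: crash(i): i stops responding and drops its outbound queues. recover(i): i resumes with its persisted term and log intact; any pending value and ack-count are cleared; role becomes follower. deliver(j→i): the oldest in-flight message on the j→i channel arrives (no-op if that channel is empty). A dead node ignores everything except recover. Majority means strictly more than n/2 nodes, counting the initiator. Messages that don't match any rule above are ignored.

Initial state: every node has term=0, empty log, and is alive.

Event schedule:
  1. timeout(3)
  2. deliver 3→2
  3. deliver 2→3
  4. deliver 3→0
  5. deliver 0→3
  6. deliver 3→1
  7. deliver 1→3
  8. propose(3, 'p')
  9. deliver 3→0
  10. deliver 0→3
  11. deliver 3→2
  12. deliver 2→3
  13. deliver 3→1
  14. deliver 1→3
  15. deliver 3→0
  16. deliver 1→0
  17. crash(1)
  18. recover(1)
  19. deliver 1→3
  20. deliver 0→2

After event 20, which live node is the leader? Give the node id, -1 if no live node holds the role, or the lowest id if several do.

3

1. timeout(3):  <3:cand t1 ->
2. deliver 3→2:  <2:foll t1 ->
3. deliver 2→3:  nop
4. deliver 3→0:  <0:foll t1 ->
5. deliver 0→3:  <3:lead t1 ->
6. deliver 3→1:  <1:foll t1 ->
7. deliver 1→3:  nop
8. propose(3,'p'):  <3:lead t1 p>
9. deliver 3→0:  <0:foll t1 p>
10. deliver 0→3:  nop
11. deliver 3→2:  <2:foll t1 p>
12. deliver 2→3:  nop
13. deliver 3→1:  <1:foll t1 p>
14. deliver 1→3:  nop
15. deliver 3→0:  nop
16. deliver 1→0:  nop
17. crash(1):  <1:✗foll t1 p>
18. recover(1):  <1:foll t1 p>
19. deliver 1→3:  nop
20. deliver 0→2:  nop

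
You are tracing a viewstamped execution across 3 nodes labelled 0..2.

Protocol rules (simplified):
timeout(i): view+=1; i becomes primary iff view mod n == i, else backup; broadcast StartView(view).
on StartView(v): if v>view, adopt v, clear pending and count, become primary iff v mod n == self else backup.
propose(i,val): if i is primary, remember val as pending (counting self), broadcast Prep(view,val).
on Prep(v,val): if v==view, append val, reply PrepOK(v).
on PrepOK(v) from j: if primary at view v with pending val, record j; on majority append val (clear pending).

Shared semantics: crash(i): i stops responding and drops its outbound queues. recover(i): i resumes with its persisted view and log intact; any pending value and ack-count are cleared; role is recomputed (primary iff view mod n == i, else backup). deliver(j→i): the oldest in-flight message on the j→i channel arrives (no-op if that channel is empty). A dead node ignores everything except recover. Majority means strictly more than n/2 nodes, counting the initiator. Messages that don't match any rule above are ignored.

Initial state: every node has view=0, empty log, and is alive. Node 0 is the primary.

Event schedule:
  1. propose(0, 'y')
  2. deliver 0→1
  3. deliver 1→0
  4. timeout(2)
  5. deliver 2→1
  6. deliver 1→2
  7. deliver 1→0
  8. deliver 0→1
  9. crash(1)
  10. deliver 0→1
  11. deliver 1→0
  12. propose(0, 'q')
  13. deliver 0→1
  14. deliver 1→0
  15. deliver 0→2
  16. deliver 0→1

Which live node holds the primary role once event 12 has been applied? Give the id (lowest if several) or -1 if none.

0

[1] propose(0,'y') → ∅
[2] deliver 0→1 → N1(back v0 [y])
[3] deliver 1→0 → N0(prim v0 [y])
[4] timeout(2) → N2(back v1 [-])
[5] deliver 2→1 → N1(prim v1 [y])
[6] deliver 1→2 → ∅
[7] deliver 1→0 → ∅
[8] deliver 0→1 → ∅
[9] crash(1) → N1(✗prim v1 [y])
[10] deliver 0→1 → ∅
[11] deliver 1→0 → ∅
[12] propose(0,'q') → ∅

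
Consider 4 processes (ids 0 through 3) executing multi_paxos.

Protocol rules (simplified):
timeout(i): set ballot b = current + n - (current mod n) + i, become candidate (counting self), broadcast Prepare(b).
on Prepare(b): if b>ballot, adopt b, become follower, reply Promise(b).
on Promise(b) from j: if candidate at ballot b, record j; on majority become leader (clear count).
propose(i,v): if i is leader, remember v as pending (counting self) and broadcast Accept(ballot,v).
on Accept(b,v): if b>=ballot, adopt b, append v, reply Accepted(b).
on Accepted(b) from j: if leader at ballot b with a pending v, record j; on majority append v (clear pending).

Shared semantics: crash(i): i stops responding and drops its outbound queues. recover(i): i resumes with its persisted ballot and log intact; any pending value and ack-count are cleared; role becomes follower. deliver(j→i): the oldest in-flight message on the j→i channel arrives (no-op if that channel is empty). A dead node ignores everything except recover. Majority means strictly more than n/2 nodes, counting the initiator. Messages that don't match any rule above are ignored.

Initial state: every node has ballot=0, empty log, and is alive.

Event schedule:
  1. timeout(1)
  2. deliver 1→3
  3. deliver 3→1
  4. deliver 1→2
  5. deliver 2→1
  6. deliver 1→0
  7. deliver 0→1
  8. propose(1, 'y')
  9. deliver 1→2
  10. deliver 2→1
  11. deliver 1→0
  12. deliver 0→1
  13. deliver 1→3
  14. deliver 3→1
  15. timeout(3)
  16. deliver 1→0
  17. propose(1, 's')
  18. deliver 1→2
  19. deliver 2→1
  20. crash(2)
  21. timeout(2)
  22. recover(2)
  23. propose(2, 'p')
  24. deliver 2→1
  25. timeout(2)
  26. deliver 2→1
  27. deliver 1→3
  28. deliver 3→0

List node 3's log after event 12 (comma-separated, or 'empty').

after 1 — timeout(1): n1:cand/b5/[-]
after 2 — deliver 1→3: n3:foll/b5/[-]
after 3 — deliver 3→1: ·
after 4 — deliver 1→2: n2:foll/b5/[-]
after 5 — deliver 2→1: n1:lead/b5/[-]
after 6 — deliver 1→0: n0:foll/b5/[-]
after 7 — deliver 0→1: ·
after 8 — propose(1,'y'): ·
after 9 — deliver 1→2: n2:foll/b5/[y]
after 10 — deliver 2→1: ·
after 11 — deliver 1→0: n0:foll/b5/[y]
after 12 — deliver 0→1: n1:lead/b5/[y]

empty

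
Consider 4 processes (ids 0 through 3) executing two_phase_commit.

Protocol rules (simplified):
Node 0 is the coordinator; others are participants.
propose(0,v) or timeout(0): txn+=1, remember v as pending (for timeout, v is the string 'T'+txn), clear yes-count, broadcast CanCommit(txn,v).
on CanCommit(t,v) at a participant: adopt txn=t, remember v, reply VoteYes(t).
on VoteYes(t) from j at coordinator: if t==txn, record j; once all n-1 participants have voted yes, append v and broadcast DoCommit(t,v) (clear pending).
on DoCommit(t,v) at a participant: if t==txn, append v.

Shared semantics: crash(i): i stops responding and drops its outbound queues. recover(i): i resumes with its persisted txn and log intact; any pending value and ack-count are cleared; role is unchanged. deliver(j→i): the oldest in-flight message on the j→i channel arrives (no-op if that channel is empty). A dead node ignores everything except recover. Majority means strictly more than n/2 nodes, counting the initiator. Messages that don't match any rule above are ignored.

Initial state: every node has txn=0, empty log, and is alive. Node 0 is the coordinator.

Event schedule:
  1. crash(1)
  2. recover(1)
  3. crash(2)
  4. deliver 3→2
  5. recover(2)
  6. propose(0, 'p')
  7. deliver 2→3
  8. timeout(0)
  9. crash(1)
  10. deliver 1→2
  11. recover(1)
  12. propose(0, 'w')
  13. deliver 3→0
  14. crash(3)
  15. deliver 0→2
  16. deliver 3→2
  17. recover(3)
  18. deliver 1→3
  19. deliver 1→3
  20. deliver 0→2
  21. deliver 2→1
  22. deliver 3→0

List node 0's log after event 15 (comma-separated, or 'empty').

empty

1. crash(1):  <1:✗part t0 ->
2. recover(1):  <1:part t0 ->
3. crash(2):  <2:✗part t0 ->
4. deliver 3→2:  nop
5. recover(2):  <2:part t0 ->
6. propose(0,'p'):  <0:coor t1 ->
7. deliver 2→3:  nop
8. timeout(0):  <0:coor t2 ->
9. crash(1):  <1:✗part t0 ->
10. deliver 1→2:  nop
11. recover(1):  <1:part t0 ->
12. propose(0,'w'):  <0:coor t3 ->
13. deliver 3→0:  nop
14. crash(3):  <3:✗part t0 ->
15. deliver 0→2:  <2:part t1 ->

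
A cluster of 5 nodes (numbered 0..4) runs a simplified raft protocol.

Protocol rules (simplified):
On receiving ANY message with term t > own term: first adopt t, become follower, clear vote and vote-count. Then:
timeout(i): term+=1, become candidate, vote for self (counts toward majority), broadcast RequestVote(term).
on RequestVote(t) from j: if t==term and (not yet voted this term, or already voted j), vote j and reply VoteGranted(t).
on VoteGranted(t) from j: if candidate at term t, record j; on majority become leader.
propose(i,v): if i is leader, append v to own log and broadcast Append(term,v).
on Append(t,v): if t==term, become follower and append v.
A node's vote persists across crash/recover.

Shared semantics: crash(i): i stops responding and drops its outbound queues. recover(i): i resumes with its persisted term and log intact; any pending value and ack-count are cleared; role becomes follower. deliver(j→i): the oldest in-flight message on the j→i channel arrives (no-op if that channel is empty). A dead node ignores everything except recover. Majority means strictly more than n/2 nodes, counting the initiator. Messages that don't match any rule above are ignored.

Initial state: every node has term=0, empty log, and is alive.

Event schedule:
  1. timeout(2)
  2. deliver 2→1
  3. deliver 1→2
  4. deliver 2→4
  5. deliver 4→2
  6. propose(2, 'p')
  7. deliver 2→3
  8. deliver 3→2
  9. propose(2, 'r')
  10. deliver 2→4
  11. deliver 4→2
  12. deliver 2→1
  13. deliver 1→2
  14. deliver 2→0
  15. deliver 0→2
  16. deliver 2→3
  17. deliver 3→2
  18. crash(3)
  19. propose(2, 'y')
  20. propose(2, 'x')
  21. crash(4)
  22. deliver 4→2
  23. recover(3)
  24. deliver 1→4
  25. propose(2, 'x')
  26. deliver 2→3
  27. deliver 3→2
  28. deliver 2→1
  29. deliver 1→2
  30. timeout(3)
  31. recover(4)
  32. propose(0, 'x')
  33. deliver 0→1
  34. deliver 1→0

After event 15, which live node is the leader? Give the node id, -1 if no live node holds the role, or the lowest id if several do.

2

[1] timeout(2) → N2(cand t1 [-])
[2] deliver 2→1 → N1(foll t1 [-])
[3] deliver 1→2 → ∅
[4] deliver 2→4 → N4(foll t1 [-])
[5] deliver 4→2 → N2(lead t1 [-])
[6] propose(2,'p') → N2(lead t1 [p])
[7] deliver 2→3 → N3(foll t1 [-])
[8] deliver 3→2 → ∅
[9] propose(2,'r') → N2(lead t1 [p,r])
[10] deliver 2→4 → N4(foll t1 [p])
[11] deliver 4→2 → ∅
[12] deliver 2→1 → N1(foll t1 [p])
[13] deliver 1→2 → ∅
[14] deliver 2→0 → N0(foll t1 [-])
[15] deliver 0→2 → ∅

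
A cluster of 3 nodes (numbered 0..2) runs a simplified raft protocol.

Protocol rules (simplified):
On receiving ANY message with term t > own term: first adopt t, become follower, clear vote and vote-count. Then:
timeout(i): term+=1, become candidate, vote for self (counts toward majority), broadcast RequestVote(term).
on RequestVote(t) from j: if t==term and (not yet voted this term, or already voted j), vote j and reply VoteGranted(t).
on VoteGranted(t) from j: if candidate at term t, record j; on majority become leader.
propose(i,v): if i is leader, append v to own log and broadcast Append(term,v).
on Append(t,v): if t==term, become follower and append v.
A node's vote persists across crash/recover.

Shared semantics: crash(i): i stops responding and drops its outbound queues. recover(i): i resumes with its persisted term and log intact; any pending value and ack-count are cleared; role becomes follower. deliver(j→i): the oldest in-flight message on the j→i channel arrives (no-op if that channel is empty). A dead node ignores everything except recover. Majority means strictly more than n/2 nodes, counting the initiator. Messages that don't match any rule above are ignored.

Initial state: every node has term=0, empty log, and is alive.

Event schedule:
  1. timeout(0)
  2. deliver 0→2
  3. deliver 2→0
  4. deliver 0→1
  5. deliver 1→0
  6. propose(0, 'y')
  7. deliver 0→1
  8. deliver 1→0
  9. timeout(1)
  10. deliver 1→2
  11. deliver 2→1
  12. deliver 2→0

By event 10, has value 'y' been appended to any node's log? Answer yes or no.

1. timeout(0):  <0:cand t1 ->
2. deliver 0→2:  <2:foll t1 ->
3. deliver 2→0:  <0:lead t1 ->
4. deliver 0→1:  <1:foll t1 ->
5. deliver 1→0:  nop
6. propose(0,'y'):  <0:lead t1 y>
7. deliver 0→1:  <1:foll t1 y>
8. deliver 1→0:  nop
9. timeout(1):  <1:cand t2 y>
10. deliver 1→2:  <2:foll t2 ->

yes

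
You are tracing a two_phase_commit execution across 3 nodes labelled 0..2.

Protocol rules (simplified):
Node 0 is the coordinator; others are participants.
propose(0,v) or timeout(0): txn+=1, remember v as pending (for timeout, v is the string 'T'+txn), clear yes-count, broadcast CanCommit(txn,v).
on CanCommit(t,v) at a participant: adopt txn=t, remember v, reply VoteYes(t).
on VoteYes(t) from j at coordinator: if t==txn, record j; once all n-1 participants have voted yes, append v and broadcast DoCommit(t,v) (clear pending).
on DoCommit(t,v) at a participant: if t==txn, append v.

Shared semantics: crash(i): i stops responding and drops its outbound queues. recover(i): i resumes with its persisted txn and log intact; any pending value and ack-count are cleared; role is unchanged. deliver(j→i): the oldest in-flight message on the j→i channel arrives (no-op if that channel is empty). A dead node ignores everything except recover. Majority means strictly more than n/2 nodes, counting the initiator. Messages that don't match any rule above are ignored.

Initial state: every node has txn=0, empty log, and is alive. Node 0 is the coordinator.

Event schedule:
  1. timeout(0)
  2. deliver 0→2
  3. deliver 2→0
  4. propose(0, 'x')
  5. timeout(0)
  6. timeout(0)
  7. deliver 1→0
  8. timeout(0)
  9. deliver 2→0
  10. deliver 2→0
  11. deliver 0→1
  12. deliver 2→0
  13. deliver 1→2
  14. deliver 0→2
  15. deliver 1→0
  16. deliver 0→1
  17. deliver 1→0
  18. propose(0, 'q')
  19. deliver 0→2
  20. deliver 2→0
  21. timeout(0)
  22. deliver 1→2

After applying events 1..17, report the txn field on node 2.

1. timeout(0):  <0:coor t1 ->
2. deliver 0→2:  <2:part t1 ->
3. deliver 2→0:  nop
4. propose(0,'x'):  <0:coor t2 ->
5. timeout(0):  <0:coor t3 ->
6. timeout(0):  <0:coor t4 ->
7. deliver 1→0:  nop
8. timeout(0):  <0:coor t5 ->
9. deliver 2→0:  nop
10. deliver 2→0:  nop
11. deliver 0→1:  <1:part t1 ->
12. deliver 2→0:  nop
13. deliver 1→2:  nop
14. deliver 0→2:  <2:part t2 ->
15. deliver 1→0:  nop
16. deliver 0→1:  <1:part t2 ->
17. deliver 1→0:  nop

2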